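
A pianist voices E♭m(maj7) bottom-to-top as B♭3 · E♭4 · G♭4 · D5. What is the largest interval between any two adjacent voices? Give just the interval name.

Adjacent intervals: B♭3→E♭4 = perfect fourth; E♭4→G♭4 = minor third; G♭4→D5 = augmented fifth.
The largest is G♭4 to D5, an augmented fifth (8 semitones).

augmented fifth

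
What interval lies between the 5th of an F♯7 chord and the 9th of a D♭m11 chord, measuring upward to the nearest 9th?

diminished 3rd

The 5th of F♯7 is C♯; the 9th of D♭m11 is E♭.
From C♯ to E♭: 2 semitones over a third = diminished.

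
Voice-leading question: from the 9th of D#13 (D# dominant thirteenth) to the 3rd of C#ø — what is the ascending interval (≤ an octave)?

diminished octave

The 9th of D#13 (D# dominant thirteenth) is E#; the 3rd of C#ø is E.
E# up to E is 11 semitones, a half step narrower than a perfect octave, so the interval is diminished.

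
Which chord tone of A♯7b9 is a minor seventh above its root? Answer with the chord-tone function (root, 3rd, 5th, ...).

7th

A♯7b9 is spelled A♯ C𝄪 E♯ G♯ B.
The root is A♯. A minor seventh above A♯ is G♯.
G♯ is the chord's 7th.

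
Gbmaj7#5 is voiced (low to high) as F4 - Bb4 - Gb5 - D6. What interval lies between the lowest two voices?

Those voices are F4 and Bb4.
Counting 4 letters and 5 half steps from F gives a perfect fourth.

perfect 4th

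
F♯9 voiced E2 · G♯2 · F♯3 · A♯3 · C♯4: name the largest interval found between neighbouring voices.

Adjacent intervals: E2→G♯2 = major third; G♯2→F♯3 = minor seventh; F♯3→A♯3 = major third; A♯3→C♯4 = minor third.
The largest is G♯2 to F♯3, a minor seventh (10 semitones).

minor seventh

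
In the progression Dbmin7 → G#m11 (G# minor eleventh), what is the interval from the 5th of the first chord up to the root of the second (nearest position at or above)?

augmented seventh

Dbmin7 has Ab as its 5th, and G#m11 (G# minor eleventh) has G# as its root.
From Ab to G#: 12 semitones over a seventh = augmented.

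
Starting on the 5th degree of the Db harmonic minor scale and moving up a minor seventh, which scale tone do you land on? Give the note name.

The scale is Db Eb Fb Gb Ab Bbb C.
The 5th degree is Ab; a minor seventh above that is Gb — scale degree 4.

Gb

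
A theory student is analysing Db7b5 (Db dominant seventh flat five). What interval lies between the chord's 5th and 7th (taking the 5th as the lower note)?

The chord tones of Db7b5 are Db-F-Abb-Cb.
The 5th is Abb and the 7th is Cb.
Counting 3 letters and 4 half steps from Abb gives a major third.

M3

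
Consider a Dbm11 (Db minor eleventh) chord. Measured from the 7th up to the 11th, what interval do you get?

perfect 5th

Spelling the chord: Db Fb Ab Cb Eb Gb.
That puts Cb below Gb.
Cb up to Gb spans 5 letter names and 7 semitones — a perfect fifth.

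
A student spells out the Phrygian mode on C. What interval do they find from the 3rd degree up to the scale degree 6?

perfect fourth

C phrygian: C Db Eb F G Ab Bb.
So we need the interval from Eb up to Ab.
Counting 4 letters and 5 half steps from Eb gives a perfect fourth.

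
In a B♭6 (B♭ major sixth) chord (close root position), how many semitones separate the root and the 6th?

9

The chord tones of B♭6 are B♭-D-F-G.
B♭ to G is a major sixth: 9 semitones.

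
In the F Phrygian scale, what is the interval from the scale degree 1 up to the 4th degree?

F phrygian: F Gb Ab Bb C Db Eb.
The scale degree 1 is F and the scale degree 4 is Bb.
Counting 4 letters and 5 half steps from F gives a perfect fourth.

perfect 4th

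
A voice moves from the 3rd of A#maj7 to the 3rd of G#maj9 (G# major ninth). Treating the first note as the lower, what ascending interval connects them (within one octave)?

minor seventh

A#maj7 has C## as its 3rd, and G#maj9 (G# major ninth) has B# as its 3rd.
7 letter names make it a seventh; at 10 semitones (a half step narrower than major) the quality is minor.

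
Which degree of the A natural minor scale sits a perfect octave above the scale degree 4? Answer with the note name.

D

The scale is A B C D E F G.
The scale degree 4 is D; a perfect octave above that is D — scale degree 4.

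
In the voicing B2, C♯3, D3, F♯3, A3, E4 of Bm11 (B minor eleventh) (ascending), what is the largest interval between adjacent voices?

perfect fifth

Adjacent intervals: B2→C♯3 = major second; C♯3→D3 = minor second; D3→F♯3 = major third; F♯3→A3 = minor third; A3→E4 = perfect fifth.
The largest is A3 to E4, a perfect fifth (7 semitones).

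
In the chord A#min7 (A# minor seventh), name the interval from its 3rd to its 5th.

Spelling the chord: A#, C#, E#, G#.
The 3rd is C# and the 5th is E#.
Counting 3 letters and 4 half steps from C# gives a major third.

major 3rd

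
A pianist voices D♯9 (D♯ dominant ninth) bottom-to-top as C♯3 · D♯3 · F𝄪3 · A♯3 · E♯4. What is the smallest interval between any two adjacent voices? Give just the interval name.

Adjacent intervals: C♯3→D♯3 = major second; D♯3→F𝄪3 = major third; F𝄪3→A♯3 = minor third; A♯3→E♯4 = perfect fifth.
The smallest is C♯3 to D♯3, a major second (2 semitones).

major 2nd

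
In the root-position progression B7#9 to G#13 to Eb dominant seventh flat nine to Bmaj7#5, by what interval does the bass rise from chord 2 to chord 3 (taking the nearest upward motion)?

The roots are G# and Eb.
From G# to Eb: 7 semitones over a sixth = diminished.

d6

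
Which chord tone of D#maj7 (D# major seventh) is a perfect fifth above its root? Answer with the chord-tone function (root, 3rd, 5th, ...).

D# major seventh is spelled D# F## A# C##.
The root is D#. A perfect fifth above D# is A#.
A# is the chord's 5th.

5th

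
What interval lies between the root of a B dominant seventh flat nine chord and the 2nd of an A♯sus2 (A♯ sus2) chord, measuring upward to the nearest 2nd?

The root of B dominant seventh flat nine is B; the 2nd of A♯sus2 (A♯ sus2) is B♯.
1 letter names make it a unison; at 1 semitone (a half step wider than perfect) the quality is augmented.

augmented 1st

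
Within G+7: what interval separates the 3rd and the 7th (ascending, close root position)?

The chord tones of G+7 are G, B, D♯, F.
3rd = B; 7th = F.
From B to F: 6 semitones over a fifth = diminished.
That tritone between 3rd and 7th is what gives the dominant seventh its pull toward resolution.

d5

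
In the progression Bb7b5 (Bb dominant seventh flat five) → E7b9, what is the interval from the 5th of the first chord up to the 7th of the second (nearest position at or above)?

augmented sixth

Bb7b5 (Bb dominant seventh flat five) has Fb as its 5th, and E7b9 has D as its 7th.
6 letter names make it a sixth; at 10 semitones (a half step wider than major) the quality is augmented.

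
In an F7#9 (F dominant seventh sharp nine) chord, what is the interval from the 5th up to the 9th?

augmented fifth

F7#9: F, A, C, Eb, G#.
So we need the interval from C up to G#.
From C to G#: 8 semitones over a fifth = augmented.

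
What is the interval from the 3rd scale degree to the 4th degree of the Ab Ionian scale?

minor second

The scale runs Ab Bb C Db Eb F G.
3rd scale degree = C; degree 4 = Db.
2 letter names make it a second; at 1 semitone (a half step narrower than major) the quality is minor.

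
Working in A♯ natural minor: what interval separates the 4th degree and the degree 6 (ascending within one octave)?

Spelling A♯ natural minor: A♯ B♯ C♯ D♯ E♯ F♯ G♯.
That puts D♯ below F♯.
From D♯ to F♯: 3 semitones over a third = minor.

minor 3rd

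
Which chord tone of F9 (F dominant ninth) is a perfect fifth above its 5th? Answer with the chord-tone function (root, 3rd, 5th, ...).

9th

The chord tones of F9 are F, A, C, Eb, G.
The 5th is C. A perfect fifth above C is G.
G is the chord's 9th.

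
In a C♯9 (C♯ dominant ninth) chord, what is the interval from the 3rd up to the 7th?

diminished 5th

The chord tones of C♯9 are C♯, E♯, G♯, B, D♯.
The 3rd is E♯ and the 7th is B.
5 letter names make it a fifth; at 6 semitones (a half step narrower than perfect) the quality is diminished.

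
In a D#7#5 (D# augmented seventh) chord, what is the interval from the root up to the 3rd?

M3

Spelling the chord: D# F## A## C#.
So we need the interval from D# up to F##.
D# up to F## spans 3 letter names and 4 semitones — a major third.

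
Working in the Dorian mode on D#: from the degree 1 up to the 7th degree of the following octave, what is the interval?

minor fourteenth

Spelling the Dorian mode on D#: D# E# F# G# A# B# C#.
The degree 1 is D# and the 7th degree (up an octave) is C#.
From D# to C#: 22 semitones over a fourteenth = minor.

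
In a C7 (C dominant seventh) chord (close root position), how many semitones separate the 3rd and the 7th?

C dominant seventh is spelled C-E-G-B♭.
E to B♭ is a diminished fifth: 6 semitones.

6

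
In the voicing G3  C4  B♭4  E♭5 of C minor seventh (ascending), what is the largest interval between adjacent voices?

Adjacent intervals: G3→C4 = perfect fourth; C4→B♭4 = minor seventh; B♭4→E♭5 = perfect fourth.
The largest is C4 to B♭4, a minor seventh (10 semitones).

minor seventh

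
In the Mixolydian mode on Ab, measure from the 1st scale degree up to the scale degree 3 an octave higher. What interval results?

Spelling the Mixolydian mode on Ab: Ab Bb C Db Eb F Gb.
So we need the interval from Ab up to C.
From Ab to C is 16 semitones, exactly the major tenth.

major tenth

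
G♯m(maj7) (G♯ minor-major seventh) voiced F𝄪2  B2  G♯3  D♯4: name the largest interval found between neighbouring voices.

Adjacent intervals: F𝄪2→B2 = diminished fourth; B2→G♯3 = major sixth; G♯3→D♯4 = perfect fifth.
The largest is B2 to G♯3, a major sixth (9 semitones).

major 6th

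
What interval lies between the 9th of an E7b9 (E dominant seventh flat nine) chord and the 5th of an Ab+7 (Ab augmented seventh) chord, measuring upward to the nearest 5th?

major seventh

The 9th of E7b9 (E dominant seventh flat nine) is F; the 5th of Ab+7 (Ab augmented seventh) is E.
F up to E spans 7 letter names and 11 semitones — a major seventh.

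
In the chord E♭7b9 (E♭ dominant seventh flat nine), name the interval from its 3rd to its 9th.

Spelling the chord: E♭ G B♭ D♭ F♭.
So we need the interval from G up to F♭.
7 letter names make it a seventh; at 9 semitones (a whole step narrower than major) the quality is diminished.

diminished seventh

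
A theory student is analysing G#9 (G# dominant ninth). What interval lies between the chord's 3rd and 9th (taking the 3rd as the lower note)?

minor 7th

Spelling the chord: G# B# D# F# A#.
The 3rd is B# and the 9th is A#.
From B# to A#: 10 semitones over a seventh = minor.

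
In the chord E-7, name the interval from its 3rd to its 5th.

major third

Spelling the chord: E G B D.
The 3rd is G and the 5th is B.
Counting 3 letters and 4 half steps from G gives a major third.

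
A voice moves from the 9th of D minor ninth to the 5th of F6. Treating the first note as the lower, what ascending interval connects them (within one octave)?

D minor ninth has E as its 9th, and F6 has C as its 5th.
E up to C is 8 semitones, a half step narrower than a major sixth, so the interval is minor.

minor sixth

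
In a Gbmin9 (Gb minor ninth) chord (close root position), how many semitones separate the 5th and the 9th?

Gbm9 is spelled Gb–Bbb–Db–Fb–Ab.
Db to Ab is a perfect fifth: 7 semitones.

7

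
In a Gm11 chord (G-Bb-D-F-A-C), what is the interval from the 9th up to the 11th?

m3

The 9th is A and the 11th is C.
3 letter names make it a third; at 3 semitones (a half step narrower than major) the quality is minor.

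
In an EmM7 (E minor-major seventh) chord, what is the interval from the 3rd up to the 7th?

augmented fifth

Em(maj7) is spelled E, G, B, D#.
The 3rd is G and the 7th is D#.
5 letter names make it a fifth; at 8 semitones (a half step wider than perfect) the quality is augmented.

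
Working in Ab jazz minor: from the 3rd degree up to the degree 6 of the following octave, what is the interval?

Spelling Ab jazz minor: Ab Bb Cb Db Eb F G.
The 3rd degree is Cb and the degree 6 (up an octave) is F.
11 letter names make it an eleventh; at 18 semitones (a half step wider than perfect) the quality is augmented.

augmented eleventh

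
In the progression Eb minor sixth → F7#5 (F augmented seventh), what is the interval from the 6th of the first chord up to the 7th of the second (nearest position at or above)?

minor 3rd

Eb minor sixth has C as its 6th, and F7#5 (F augmented seventh) has Eb as its 7th.
C up to Eb is 3 semitones, a half step narrower than a major third, so the interval is minor.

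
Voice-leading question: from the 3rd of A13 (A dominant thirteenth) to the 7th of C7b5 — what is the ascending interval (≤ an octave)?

A13 (A dominant thirteenth) has C# as its 3rd, and C7b5 has Bb as its 7th.
C# up to Bb is 9 semitones, a whole step narrower than a major seventh, so the interval is diminished.

diminished 7th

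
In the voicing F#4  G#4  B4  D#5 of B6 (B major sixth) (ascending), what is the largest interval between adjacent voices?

major 3rd

Adjacent intervals: F#4→G#4 = major second; G#4→B4 = minor third; B4→D#5 = major third.
The largest is B4 to D#5, a major third (4 semitones).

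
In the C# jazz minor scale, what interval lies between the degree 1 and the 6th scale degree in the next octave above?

C# melodic minor: C# D# E F# G# A# B#.
That puts C# below A#.
From C# to A# is 21 semitones, exactly the major thirteenth.

major thirteenth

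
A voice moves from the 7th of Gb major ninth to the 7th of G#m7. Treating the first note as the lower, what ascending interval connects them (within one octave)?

A1

The 7th of Gb major ninth is F; the 7th of G#m7 is F#.
F up to F# is 1 semitone, a half step wider than a perfect unison, so the interval is augmented.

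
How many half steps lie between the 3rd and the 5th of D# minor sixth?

Spelling the chord: D# F# A# B#.
F# to A# is a major third: 4 semitones.

4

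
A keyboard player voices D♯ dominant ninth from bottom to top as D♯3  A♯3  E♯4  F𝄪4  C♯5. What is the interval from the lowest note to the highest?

m14

The outer voices are D♯3 and C♯5.
14 letter names make it a fourteenth; at 22 semitones (a half step narrower than major) the quality is minor.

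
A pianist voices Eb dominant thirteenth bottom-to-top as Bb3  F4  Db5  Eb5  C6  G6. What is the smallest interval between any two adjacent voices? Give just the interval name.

Adjacent intervals: Bb3→F4 = perfect fifth; F4→Db5 = minor sixth; Db5→Eb5 = major second; Eb5→C6 = major sixth; C6→G6 = perfect fifth.
The smallest is Db5 to Eb5, a major second (2 semitones).

M2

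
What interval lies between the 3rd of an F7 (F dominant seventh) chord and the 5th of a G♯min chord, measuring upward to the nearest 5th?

F7 (F dominant seventh) has A as its 3rd, and G♯min has D♯ as its 5th.
4 letter names make it a fourth; at 6 semitones (a half step wider than perfect) the quality is augmented.

augmented 4th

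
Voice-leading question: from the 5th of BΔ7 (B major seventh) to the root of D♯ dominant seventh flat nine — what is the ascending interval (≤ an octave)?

major sixth

The 5th of BΔ7 (B major seventh) is F♯; the root of D♯ dominant seventh flat nine is D♯.
From F♯ to D♯ is 9 semitones, exactly the major sixth.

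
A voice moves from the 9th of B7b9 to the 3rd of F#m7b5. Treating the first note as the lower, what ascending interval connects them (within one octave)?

major sixth

B7b9 has C as its 9th, and F#m7b5 has A as its 3rd.
Counting 6 letters and 9 half steps from C gives a major sixth.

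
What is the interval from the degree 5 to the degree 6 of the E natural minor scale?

The scale runs E F♯ G A B C D.
Degree 5 = B; 6th scale degree = C.
2 letter names make it a second; at 1 semitone (a half step narrower than major) the quality is minor.

m2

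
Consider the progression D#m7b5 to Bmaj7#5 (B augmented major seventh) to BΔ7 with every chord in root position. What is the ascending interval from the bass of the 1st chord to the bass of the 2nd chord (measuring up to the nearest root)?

minor 6th

The roots are D# and B.
6 letter names make it a sixth; at 8 semitones (a half step narrower than major) the quality is minor.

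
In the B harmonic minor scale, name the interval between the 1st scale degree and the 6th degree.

minor sixth

B harmonic minor: B C# D E F# G A#.
1st scale degree = B; degree 6 = G.
B up to G is 8 semitones, a half step narrower than a major sixth, so the interval is minor.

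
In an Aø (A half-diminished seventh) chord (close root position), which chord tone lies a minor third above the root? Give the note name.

Spelling the chord: A C E♭ G.
The root is A. A minor third above A is C.
C is the chord's 3rd.

C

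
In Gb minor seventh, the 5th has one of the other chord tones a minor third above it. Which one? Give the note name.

Fb

Gb minor seventh is spelled Gb–Bbb–Db–Fb.
The 5th is Db. A minor third above Db is Fb.
Fb is the chord's 7th.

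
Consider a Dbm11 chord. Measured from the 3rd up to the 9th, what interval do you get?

major seventh

Dbm11 is spelled Db, Fb, Ab, Cb, Eb, Gb.
That puts Fb below Eb.
From Fb to Eb is 11 semitones, exactly the major seventh.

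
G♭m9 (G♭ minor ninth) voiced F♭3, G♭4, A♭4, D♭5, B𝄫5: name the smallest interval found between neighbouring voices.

major second

Adjacent intervals: F♭3→G♭4 = major ninth; G♭4→A♭4 = major second; A♭4→D♭5 = perfect fourth; D♭5→B𝄫5 = minor sixth.
The smallest is G♭4 to A♭4, a major second (2 semitones).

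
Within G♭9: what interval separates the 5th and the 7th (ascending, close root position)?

minor third

Spelling the chord: G♭ B♭ D♭ F♭ A♭.
So we need the interval from D♭ up to F♭.
D♭ up to F♭ is 3 semitones, a half step narrower than a major third, so the interval is minor.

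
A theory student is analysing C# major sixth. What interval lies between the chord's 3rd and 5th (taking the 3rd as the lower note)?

minor 3rd

C# major sixth is spelled C#, E#, G#, A#.
That puts E# below G#.
From E# to G#: 3 semitones over a third = minor.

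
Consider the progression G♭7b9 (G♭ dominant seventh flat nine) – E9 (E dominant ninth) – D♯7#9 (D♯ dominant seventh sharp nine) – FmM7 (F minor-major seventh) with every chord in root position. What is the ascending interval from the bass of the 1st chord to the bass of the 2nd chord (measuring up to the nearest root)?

augmented sixth

The roots are G♭ and E.
From G♭ to E: 10 semitones over a sixth = augmented.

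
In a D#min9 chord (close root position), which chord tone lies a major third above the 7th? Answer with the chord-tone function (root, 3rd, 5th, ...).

9th

The chord tones of D#m9 are D#, F#, A#, C#, E#.
The 7th is C#. A major third above C# is E#.
E# is the chord's 9th.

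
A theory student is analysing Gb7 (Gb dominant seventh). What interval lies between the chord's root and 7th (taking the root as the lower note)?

minor seventh

Gb dominant seventh is spelled Gb, Bb, Db, Fb.
That puts Gb below Fb.
From Gb to Fb: 10 semitones over a seventh = minor.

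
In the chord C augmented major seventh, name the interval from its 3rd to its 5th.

major 3rd

C augmented major seventh is spelled C E G# B.
3rd = E; 5th = G#.
E up to G# spans 3 letter names and 4 semitones — a major third.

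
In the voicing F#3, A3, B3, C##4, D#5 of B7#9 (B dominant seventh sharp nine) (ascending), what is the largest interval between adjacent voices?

Adjacent intervals: F#3→A3 = minor third; A3→B3 = major second; B3→C##4 = augmented second; C##4→D#5 = minor ninth.
The largest is C##4 to D#5, a minor ninth (13 semitones).

minor ninth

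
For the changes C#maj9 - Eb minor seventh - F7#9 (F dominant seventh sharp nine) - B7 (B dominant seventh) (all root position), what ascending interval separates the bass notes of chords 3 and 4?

A4

The roots are F and B.
F up to B is 6 semitones, a half step wider than a perfect fourth, so the interval is augmented.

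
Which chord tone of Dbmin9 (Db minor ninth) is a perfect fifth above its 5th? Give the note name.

Db minor ninth is spelled Db, Fb, Ab, Cb, Eb.
The 5th is Ab. A perfect fifth above Ab is Eb.
Eb is the chord's 9th.

Eb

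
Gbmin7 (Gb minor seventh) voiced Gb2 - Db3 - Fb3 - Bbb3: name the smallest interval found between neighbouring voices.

m3

Adjacent intervals: Gb2→Db3 = perfect fifth; Db3→Fb3 = minor third; Fb3→Bbb3 = perfect fourth.
The smallest is Db3 to Fb3, a minor third (3 semitones).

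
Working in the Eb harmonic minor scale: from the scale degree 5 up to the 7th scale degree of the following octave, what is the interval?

major tenth

Eb harmonic minor: Eb F Gb Ab Bb Cb D.
So we need the interval from Bb up to D.
Counting 10 letters and 16 half steps from Bb gives a major tenth.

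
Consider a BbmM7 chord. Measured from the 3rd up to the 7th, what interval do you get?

A5

Spelling the chord: Bb Db F A.
That puts Db below A.
From Db to A: 8 semitones over a fifth = augmented.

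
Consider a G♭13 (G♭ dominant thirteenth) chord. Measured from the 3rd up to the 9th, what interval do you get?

Spelling the chord: G♭–B♭–D♭–F♭–A♭–E♭.
That puts B♭ below A♭.
From B♭ to A♭: 10 semitones over a seventh = minor.

m7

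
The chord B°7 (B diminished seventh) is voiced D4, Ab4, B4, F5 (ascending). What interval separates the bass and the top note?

minor tenth

The outer voices are D4 and F5.
10 letter names make it a tenth; at 15 semitones (a half step narrower than major) the quality is minor.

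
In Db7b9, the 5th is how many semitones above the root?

7

Db7b9: Db F Ab Cb Ebb.
Db to Ab is a perfect fifth: 7 semitones.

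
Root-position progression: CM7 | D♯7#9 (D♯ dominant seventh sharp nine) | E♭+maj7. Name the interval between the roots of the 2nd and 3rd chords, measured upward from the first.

The roots are D♯ and E♭.
2 letter names make it a second; at 0 semitones (a whole step narrower than major) the quality is diminished.

d2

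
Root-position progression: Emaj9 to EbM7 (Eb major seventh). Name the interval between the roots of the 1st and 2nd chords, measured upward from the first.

diminished octave

The roots are E and Eb.
E up to Eb is 11 semitones, a half step narrower than a perfect octave, so the interval is diminished.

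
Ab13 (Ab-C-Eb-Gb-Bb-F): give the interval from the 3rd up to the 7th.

diminished 5th

The 3rd is C and the 7th is Gb.
5 letter names make it a fifth; at 6 semitones (a half step narrower than perfect) the quality is diminished.
That tritone between 3rd and 7th is what gives the dominant seventh its pull toward resolution.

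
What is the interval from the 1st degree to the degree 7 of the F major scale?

The scale runs F G A Bb C D E.
The 1st degree is F and the 7th scale degree is E.
From F to E is 11 semitones, exactly the major seventh.

major 7th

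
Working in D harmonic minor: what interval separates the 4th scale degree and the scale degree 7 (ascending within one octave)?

A4

D harmonic minor: D E F G A Bb C#.
4th scale degree = G; 7th scale degree = C#.
4 letter names make it a fourth; at 6 semitones (a half step wider than perfect) the quality is augmented.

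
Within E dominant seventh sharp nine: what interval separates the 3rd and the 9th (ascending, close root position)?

Spelling the chord: E, G#, B, D, F##.
3rd = G#; 9th = F##.
Counting 7 letters and 11 half steps from G# gives a major seventh.

major seventh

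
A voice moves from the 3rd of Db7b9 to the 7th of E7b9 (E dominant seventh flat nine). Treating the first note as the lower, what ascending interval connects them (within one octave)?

major 6th

Db7b9 has F as its 3rd, and E7b9 (E dominant seventh flat nine) has D as its 7th.
F up to D spans 6 letter names and 9 semitones — a major sixth.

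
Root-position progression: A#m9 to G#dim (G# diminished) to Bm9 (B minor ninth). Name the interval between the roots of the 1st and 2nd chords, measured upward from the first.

minor seventh

The roots are A# and G#.
A# up to G# is 10 semitones, a half step narrower than a major seventh, so the interval is minor.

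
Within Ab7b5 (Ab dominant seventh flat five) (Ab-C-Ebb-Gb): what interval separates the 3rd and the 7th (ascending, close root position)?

diminished fifth

So we need the interval from C up to Gb.
From C to Gb: 6 semitones over a fifth = diminished.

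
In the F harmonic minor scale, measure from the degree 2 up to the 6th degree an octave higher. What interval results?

diminished twelfth

F harmonic minor: F G Ab Bb C Db E.
Degree 2 = G; scale degree 6 (up an octave) = Db.
From G to Db: 18 semitones over a twelfth = diminished.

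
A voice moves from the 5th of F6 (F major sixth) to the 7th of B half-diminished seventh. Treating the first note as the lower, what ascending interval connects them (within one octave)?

major sixth

The 5th of F6 (F major sixth) is C; the 7th of B half-diminished seventh is A.
Counting 6 letters and 9 half steps from C gives a major sixth.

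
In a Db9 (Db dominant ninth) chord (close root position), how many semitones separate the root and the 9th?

14

Db9 is spelled Db–F–Ab–Cb–Eb.
Db to Eb is a major ninth: 14 semitones.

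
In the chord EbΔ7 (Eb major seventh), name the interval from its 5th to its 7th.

major 3rd

Spelling the chord: Eb-G-Bb-D.
So we need the interval from Bb up to D.
Counting 3 letters and 4 half steps from Bb gives a major third.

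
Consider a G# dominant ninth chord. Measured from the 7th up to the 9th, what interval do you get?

The chord tones of G# dominant ninth are G#-B#-D#-F#-A#.
So we need the interval from F# up to A#.
From F# to A# is 4 semitones, exactly the major third.

M3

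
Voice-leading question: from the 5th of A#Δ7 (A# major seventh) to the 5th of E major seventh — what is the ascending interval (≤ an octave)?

diminished fifth

A#Δ7 (A# major seventh) has E# as its 5th, and E major seventh has B as its 5th.
E# up to B is 6 semitones, a half step narrower than a perfect fifth, so the interval is diminished.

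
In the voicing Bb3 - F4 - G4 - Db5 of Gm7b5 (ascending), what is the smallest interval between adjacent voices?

Adjacent intervals: Bb3→F4 = perfect fifth; F4→G4 = major second; G4→Db5 = diminished fifth.
The smallest is F4 to G4, a major second (2 semitones).

major second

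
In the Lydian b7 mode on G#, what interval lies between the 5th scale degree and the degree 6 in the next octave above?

major ninth

Spelling the Lydian b7 mode on G#: G# A# B# C## D# E# F#.
The 5th scale degree is D# and the 6th degree (up an octave) is E#.
Counting 9 letters and 14 half steps from D# gives a major ninth.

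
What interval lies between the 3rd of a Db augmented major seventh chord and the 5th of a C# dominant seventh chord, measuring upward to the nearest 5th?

augmented 2nd

Db augmented major seventh has F as its 3rd, and C# dominant seventh has G# as its 5th.
From F to G#: 3 semitones over a second = augmented.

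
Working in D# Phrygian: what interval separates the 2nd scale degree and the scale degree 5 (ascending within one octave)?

D# phrygian: D# E F# G# A# B C#.
The 2nd scale degree is E and the 5th scale degree is A#.
From E to A#: 6 semitones over a fourth = augmented.

augmented 4th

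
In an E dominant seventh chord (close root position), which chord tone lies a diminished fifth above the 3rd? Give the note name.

The chord tones of E7 are E G# B D.
The 3rd is G#. A diminished fifth above G# is D.
D is the chord's 7th.

D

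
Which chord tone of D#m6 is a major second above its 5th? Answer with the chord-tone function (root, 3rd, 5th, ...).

Spelling the chord: D# F# A# B#.
The 5th is A#. A major second above A# is B#.
B# is the chord's 6th.

6th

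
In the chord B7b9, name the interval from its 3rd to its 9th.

diminished seventh

B dominant seventh flat nine is spelled B-D#-F#-A-C.
3rd = D#; 9th = C.
D# up to C is 9 semitones, a whole step narrower than a major seventh, so the interval is diminished.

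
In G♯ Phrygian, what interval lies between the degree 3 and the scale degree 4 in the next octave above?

major ninth

G♯ phrygian: G♯ A B C♯ D♯ E F♯.
Degree 3 = B; degree 4 (up an octave) = C♯.
B up to C♯ spans 9 letter names and 14 semitones — a major ninth.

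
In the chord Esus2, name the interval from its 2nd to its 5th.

perfect 4th

Spelling the chord: E F# B.
The 2nd is F# and the 5th is B.
From F# to B is 5 semitones, exactly the perfect fourth.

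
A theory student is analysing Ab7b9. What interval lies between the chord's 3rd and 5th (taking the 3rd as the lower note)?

minor third

Spelling the chord: Ab-C-Eb-Gb-Bbb.
The 3rd is C and the 5th is Eb.
C up to Eb is 3 semitones, a half step narrower than a major third, so the interval is minor.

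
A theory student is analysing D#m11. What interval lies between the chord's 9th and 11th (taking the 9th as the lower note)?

minor third

The chord tones of D#m11 (D# minor eleventh) are D#-F#-A#-C#-E#-G#.
So we need the interval from E# up to G#.
From E# to G#: 3 semitones over a third = minor.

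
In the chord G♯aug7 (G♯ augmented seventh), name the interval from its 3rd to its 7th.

G♯aug7: G♯–B♯–D𝄪–F♯.
So we need the interval from B♯ up to F♯.
From B♯ to F♯: 6 semitones over a fifth = diminished.

d5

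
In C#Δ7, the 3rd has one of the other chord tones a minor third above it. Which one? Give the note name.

G#

C#Δ7: C#–E#–G#–B#.
The 3rd is E#. A minor third above E# is G#.
G# is the chord's 5th.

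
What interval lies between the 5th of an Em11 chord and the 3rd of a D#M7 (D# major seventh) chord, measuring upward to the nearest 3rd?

The 5th of Em11 is B; the 3rd of D#M7 (D# major seventh) is F##.
5 letter names make it a fifth; at 8 semitones (a half step wider than perfect) the quality is augmented.

augmented fifth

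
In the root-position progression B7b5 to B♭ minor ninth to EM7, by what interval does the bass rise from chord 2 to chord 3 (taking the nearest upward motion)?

augmented fourth

The roots are B♭ and E.
From B♭ to E: 6 semitones over a fourth = augmented.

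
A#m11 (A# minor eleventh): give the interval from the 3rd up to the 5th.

Spelling the chord: A# C# E# G# B# D#.
3rd = C#; 5th = E#.
Counting 3 letters and 4 half steps from C# gives a major third.

major third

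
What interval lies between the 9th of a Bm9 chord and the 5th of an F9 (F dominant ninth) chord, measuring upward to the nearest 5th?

The 9th of Bm9 is C#; the 5th of F9 (F dominant ninth) is C.
C# up to C is 11 semitones, a half step narrower than a perfect octave, so the interval is diminished.

diminished octave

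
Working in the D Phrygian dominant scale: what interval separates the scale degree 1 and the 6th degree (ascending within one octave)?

m6

D phrygian dominant: D Eb F# G A Bb C.
Scale degree 1 = D; 6th degree = Bb.
D up to Bb is 8 semitones, a half step narrower than a major sixth, so the interval is minor.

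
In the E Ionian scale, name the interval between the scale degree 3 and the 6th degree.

perfect fourth

Spelling the E Ionian scale: E F# G# A B C# D#.
Scale degree 3 = G#; degree 6 = C#.
From G# to C# is 5 semitones, exactly the perfect fourth.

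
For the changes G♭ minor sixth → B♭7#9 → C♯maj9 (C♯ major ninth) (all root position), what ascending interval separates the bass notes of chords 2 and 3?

A2

The roots are B♭ and C♯.
From B♭ to C♯: 3 semitones over a second = augmented.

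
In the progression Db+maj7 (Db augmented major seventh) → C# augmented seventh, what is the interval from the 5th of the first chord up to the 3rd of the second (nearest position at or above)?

Db+maj7 (Db augmented major seventh) has A as its 5th, and C# augmented seventh has E# as its 3rd.
From A to E#: 8 semitones over a fifth = augmented.

augmented 5th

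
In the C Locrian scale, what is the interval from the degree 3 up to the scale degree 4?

C locrian: C Db Eb F Gb Ab Bb.
Degree 3 = Eb; 4th degree = F.
From Eb to F is 2 semitones, exactly the major second.

M2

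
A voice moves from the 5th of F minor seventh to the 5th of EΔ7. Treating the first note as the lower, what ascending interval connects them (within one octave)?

major seventh

The 5th of F minor seventh is C; the 5th of EΔ7 is B.
Counting 7 letters and 11 half steps from C gives a major seventh.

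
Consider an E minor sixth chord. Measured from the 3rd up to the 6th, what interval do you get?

Em6 is spelled E–G–B–C♯.
The 3rd is G and the 6th is C♯.
From G to C♯: 6 semitones over a fourth = augmented.

augmented fourth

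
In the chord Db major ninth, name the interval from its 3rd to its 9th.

minor seventh

The chord tones of Dbmaj9 are Db, F, Ab, C, Eb.
3rd = F; 9th = Eb.
From F to Eb: 10 semitones over a seventh = minor.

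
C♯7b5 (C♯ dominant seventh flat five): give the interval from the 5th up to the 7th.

M3

C♯ dominant seventh flat five is spelled C♯, E♯, G, B.
So we need the interval from G up to B.
Counting 3 letters and 4 half steps from G gives a major third.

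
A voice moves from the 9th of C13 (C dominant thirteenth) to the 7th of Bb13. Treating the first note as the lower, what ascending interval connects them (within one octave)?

diminished fifth

C13 (C dominant thirteenth) has D as its 9th, and Bb13 has Ab as its 7th.
D up to Ab is 6 semitones, a half step narrower than a perfect fifth, so the interval is diminished.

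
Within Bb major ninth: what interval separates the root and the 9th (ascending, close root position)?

major ninth

Bbmaj9 is spelled Bb, D, F, A, C.
The root is Bb and the 9th is C.
Counting 9 letters and 14 half steps from Bb gives a major ninth.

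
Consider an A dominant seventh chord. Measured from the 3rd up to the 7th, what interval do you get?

Spelling the chord: A-C#-E-G.
So we need the interval from C# up to G.
5 letter names make it a fifth; at 6 semitones (a half step narrower than perfect) the quality is diminished.

diminished fifth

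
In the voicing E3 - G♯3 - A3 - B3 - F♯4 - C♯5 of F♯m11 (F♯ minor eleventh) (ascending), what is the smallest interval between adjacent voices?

Adjacent intervals: E3→G♯3 = major third; G♯3→A3 = minor second; A3→B3 = major second; B3→F♯4 = perfect fifth; F♯4→C♯5 = perfect fifth.
The smallest is G♯3 to A3, a minor second (1 semitone).

minor second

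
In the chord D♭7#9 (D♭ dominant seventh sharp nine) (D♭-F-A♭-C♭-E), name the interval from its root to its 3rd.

major third

Root = D♭; 3rd = F.
D♭ up to F spans 3 letter names and 4 semitones — a major third.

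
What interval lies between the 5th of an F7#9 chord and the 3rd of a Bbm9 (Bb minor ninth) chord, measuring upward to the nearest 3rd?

m2

F7#9 has C as its 5th, and Bbm9 (Bb minor ninth) has Db as its 3rd.
From C to Db: 1 semitone over a second = minor.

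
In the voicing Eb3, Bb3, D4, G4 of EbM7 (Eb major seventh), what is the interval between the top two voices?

Those voices are D4 and G4.
Counting 4 letters and 5 half steps from D gives a perfect fourth.

perfect fourth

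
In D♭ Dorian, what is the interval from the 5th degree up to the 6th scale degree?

major second

Spelling D♭ Dorian: D♭ E♭ F♭ G♭ A♭ B♭ C♭.
So we need the interval from A♭ up to B♭.
A♭ up to B♭ spans 2 letter names and 2 semitones — a major second.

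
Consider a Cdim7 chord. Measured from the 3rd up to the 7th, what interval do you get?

The chord tones of C diminished seventh are C-Eb-Gb-Bbb.
3rd = Eb; 7th = Bbb.
Eb up to Bbb is 6 semitones, a half step narrower than a perfect fifth, so the interval is diminished.

diminished 5th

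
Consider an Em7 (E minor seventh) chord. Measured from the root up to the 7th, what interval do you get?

Emin7 (E minor seventh): E G B D.
So we need the interval from E up to D.
From E to D: 10 semitones over a seventh = minor.

minor seventh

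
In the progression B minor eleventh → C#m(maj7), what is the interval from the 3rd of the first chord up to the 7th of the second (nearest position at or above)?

A6

The 3rd of B minor eleventh is D; the 7th of C#m(maj7) is B#.
D up to B# is 10 semitones, a half step wider than a major sixth, so the interval is augmented.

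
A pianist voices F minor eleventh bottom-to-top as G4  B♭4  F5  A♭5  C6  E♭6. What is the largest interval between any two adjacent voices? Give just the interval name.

perfect fifth

Adjacent intervals: G4→B♭4 = minor third; B♭4→F5 = perfect fifth; F5→A♭5 = minor third; A♭5→C6 = major third; C6→E♭6 = minor third.
The largest is B♭4 to F5, a perfect fifth (7 semitones).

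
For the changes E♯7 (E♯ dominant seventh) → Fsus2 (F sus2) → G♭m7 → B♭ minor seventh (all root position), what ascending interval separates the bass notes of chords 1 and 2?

diminished second

The roots are E♯ and F.
E♯ up to F is 0 semitones, a whole step narrower than a major second, so the interval is diminished.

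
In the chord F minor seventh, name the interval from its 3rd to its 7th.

perfect 5th

The chord tones of Fmin7 are F-Ab-C-Eb.
So we need the interval from Ab up to Eb.
From Ab to Eb is 7 semitones, exactly the perfect fifth.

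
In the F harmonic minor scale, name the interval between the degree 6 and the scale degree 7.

augmented 2nd

F harmonic minor: F G A♭ B♭ C D♭ E.
Degree 6 = D♭; scale degree 7 = E.
From D♭ to E: 3 semitones over a second = augmented.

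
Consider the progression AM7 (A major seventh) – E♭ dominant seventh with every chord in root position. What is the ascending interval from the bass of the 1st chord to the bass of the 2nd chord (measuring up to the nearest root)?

The roots are A and E♭.
5 letter names make it a fifth; at 6 semitones (a half step narrower than perfect) the quality is diminished.

d5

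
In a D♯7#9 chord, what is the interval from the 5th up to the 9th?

augmented 5th

The chord tones of D♯7#9 are D♯, F𝄪, A♯, C♯, E𝄪.
The 5th is A♯ and the 9th is E𝄪.
5 letter names make it a fifth; at 8 semitones (a half step wider than perfect) the quality is augmented.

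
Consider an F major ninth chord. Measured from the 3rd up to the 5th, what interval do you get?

F major ninth: F A C E G.
That puts A below C.
From A to C: 3 semitones over a third = minor.

m3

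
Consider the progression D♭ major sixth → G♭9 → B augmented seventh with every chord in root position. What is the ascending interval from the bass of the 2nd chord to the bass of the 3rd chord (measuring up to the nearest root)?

augmented third

The roots are G♭ and B.
From G♭ to B: 5 semitones over a third = augmented.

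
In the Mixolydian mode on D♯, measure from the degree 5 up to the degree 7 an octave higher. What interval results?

D♯ mixolydian: D♯ E♯ F𝄪 G♯ A♯ B♯ C♯.
That puts A♯ below C♯.
10 letter names make it a tenth; at 15 semitones (a half step narrower than major) the quality is minor.

minor 10th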